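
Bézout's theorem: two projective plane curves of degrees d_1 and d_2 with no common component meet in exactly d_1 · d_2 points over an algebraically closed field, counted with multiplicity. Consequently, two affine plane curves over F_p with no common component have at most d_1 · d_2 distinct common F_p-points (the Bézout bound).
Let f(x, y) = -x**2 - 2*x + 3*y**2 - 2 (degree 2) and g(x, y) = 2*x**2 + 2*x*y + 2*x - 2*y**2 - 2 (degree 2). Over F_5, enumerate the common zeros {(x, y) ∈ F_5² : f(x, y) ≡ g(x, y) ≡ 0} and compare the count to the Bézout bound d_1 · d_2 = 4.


Common zeros: {(0, 2), (0, 3), (2, 0)}; count = 3; Bézout bound = 4.

deg(f) = 2, deg(g) = 2, so Bézout bound = 4.
Scan x ∈ F_5. For each x, list the y ∈ F_5 with f(x, y) ≡ 0 and those with g(x, y) ≡ 0 (mod 5); the common zeros in that column are the intersection.
  x = 0: f ≡ 0 at y ∈ {2, 3}; g ≡ 0 at y ∈ {2, 3}; common: {2, 3}.
  x = 1: f ≡ 0 at y ∈ {0}; g ≡ 0 at y ∈ {3}; common: ∅.
  x = 2: f ≡ 0 at y ∈ {0}; g ≡ 0 at y ∈ {0, 2}; common: {0}.
  x = 3: f ≡ 0 at y ∈ {2, 3}; g ≡ 0 at y ∈ ∅; common: ∅.
  x = 4: f ≡ 0 at y ∈ ∅; g ≡ 0 at y ∈ ∅; common: ∅.
Collecting: common zeros = {(0, 2), (0, 3), (2, 0)}, so the count is 3.
Comparison with the Bézout bound: 3 ≤ 4 = deg(f)·deg(g), as expected for curves with no common component (the affine F_5-count falls short of the bound because intersections may lie at infinity, over extension fields, or carry multiplicity).


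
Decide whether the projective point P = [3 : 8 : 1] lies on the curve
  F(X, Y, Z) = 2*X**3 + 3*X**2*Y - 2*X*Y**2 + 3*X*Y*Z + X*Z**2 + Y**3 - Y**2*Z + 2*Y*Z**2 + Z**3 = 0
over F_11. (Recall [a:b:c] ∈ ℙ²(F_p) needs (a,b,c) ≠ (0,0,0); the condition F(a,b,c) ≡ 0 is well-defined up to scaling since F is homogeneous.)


F(3,8,1) ≡ 8 (mod 11); P is NOT on the curve.

Evaluate F(3, 8, 1) term-by-term (mod 11).
  2*X**3 ↦ 2·27·1·1 = 54
  3*X**2*Y ↦ 3·9·8·1 = 216
  -2*X*Y**2 ↦ -2·3·64·1 = -384
  3*X*Y*Z ↦ 3·3·8·1 = 72
  X*Z**2 ↦ 1·3·1·1 = 3
  Y**3 ↦ 1·1·512·1 = 512
  -Y**2*Z ↦ -1·1·64·1 = -64
  2*Y*Z**2 ↦ 2·1·8·1 = 16
  Z**3 ↦ 1·1·1·1 = 1
Sum: F(3, 8, 1) = (54) + (216) + (-384) + (72) + (3) + (512) + (-64) + (16) + (1) = 426.
Reducing mod 11: 426 ≡ 8 (mod 11).
Since F(a, b, c) ≡ 8 ≠ 0 (mod 11), P does NOT lie on the curve.


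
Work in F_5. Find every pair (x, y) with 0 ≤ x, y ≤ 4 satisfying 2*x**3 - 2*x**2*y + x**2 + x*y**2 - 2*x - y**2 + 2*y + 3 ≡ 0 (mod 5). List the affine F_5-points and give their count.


Affine F_5-points: {(0, 3), (0, 4), (2, 3), (3, 0), (3, 3)}; count = 5.

For each of the 25 pairs (x, y) ∈ F_5², evaluate f(x, y) mod 5. Record the zeros.
  x = 0: [0↦3, 1↦4, 2↦3, 3↦0, 4↦0]  zeros at y ∈ {3, 4}
  x = 1: [0↦4, 1↦4, 2↦4, 3↦4, 4↦4]  zeros at y ∈ ∅
  x = 2: [0↦4, 1↦4, 2↦1, 3↦0, 4↦1]  zeros at y ∈ {3}
  x = 3: [0↦0, 1↦1, 2↦1, 3↦0, 4↦3]  zeros at y ∈ {0, 3}
  x = 4: [0↦4, 1↦2, 2↦1, 3↦1, 4↦2]  zeros at y ∈ ∅
Collecting zeros: affine points = {(0, 3), (0, 4), (2, 3), (3, 0), (3, 3)}.
Total count |C(F_5)_aff| = 5.


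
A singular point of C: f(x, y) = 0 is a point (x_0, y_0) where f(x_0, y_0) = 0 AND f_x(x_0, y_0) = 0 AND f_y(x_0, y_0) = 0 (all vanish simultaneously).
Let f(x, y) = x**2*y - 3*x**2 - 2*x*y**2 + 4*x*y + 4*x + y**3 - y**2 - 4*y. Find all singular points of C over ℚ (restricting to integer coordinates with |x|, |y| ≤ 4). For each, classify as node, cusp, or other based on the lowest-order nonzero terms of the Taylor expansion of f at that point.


Singular points: {(2, 2)}; classification: node.

Compute partial derivatives:
  f_x = 2*x*y - 6*x - 2*y**2 + 4*y + 4.
  f_y = x**2 - 4*x*y + 4*x + 3*y**2 - 2*y - 4.
Scan x_0 ∈ {−4, ..., 4}. For each x_0, f_y(x_0, y) is a polynomial in y; find its integer roots y ∈ {−4, ..., 4}, then test f_x and f at those candidates.
  x = -4: f_y(-4, y) = 3*y**2 + 14*y - 4; no integer root y with |y| ≤ 4.
  x = -3: f_y(-3, y) = 3*y**2 + 10*y - 7; no integer root y with |y| ≤ 4.
  x = -2: f_y(-2, y) = 3*y**2 + 6*y - 8; no integer root y with |y| ≤ 4.
  x = -1: f_y(-1, y) = 3*y**2 + 2*y - 7; no integer root y with |y| ≤ 4.
  x = 0: f_y(0, y) = 3*y**2 - 2*y - 4; no integer root y with |y| ≤ 4.
  x = 1: f_y(1, y) = 3*y**2 - 6*y + 1; no integer root y with |y| ≤ 4.
  x = 2: f_y(2, y) = 3*y**2 - 10*y + 8; vanishes at y ∈ {2}. (2, 2): f_x = 0, f = 0 — SINGULAR.
  x = 3: f_y(3, y) = 3*y**2 - 14*y + 17; no integer root y with |y| ≤ 4.
  x = 4: f_y(4, y) = 3*y**2 - 18*y + 28; no integer root y with |y| ≤ 4.
Only singular point on the grid: (2, 2).
Classify: substitute x = 2 + u, y = 2 + v and expand: f = u**2*v - u**2 - 2*u*v**2 + v**3 + v**2.
No constant or linear terms (consistent with a singular point). Quadratic part: -u**2 + v**2. Cubic part: u**2*v - 2*u*v**2 + v**3.
The quadratic part v**2 - u**2 = (v − u)(v + u) splits into two distinct linear factors, so there are two distinct tangent lines y − 2 = ±(x − 2) — this is a node (ordinary double point).
Classification: node.


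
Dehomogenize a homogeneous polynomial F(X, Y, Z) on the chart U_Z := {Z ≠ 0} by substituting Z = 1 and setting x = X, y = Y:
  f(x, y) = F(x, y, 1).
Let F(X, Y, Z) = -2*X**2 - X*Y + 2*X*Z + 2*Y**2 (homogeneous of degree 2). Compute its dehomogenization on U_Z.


f(x, y) = -2*x**2 - x*y + 2*x + 2*y**2

On U_Z we set Z = 1. Each monomial c·X^i·Y^j·Z^k in F becomes c·x^i·y^j·1^k = c·x^i·y^j.
Substituting Z = 1: F(X, Y, 1) = -2*x**2 - x*y + 2*x + 2*y**2.
Note: deg(f) ≤ deg(F) = 2; strict inequality happens when F is divisible by Z (lost terms).


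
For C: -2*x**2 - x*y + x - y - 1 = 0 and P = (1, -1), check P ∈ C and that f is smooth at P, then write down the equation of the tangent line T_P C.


Tangent line at P: -2*x - 2*y = 0.

Step 1: f(1, -1) = 0, so P lies on C.
Step 2: partial derivatives
  f_x(x, y) = -4*x - y + 1, f_y(x, y) = -x - 1.
  f_x(P) = -2, f_y(P) = -2 (gradient nonzero, so P is smooth).
Step 3: tangent line at P: -2·(x − 1) + -2·(y − -1) = 0.
Expanding: -2*x - 2*y = 0.


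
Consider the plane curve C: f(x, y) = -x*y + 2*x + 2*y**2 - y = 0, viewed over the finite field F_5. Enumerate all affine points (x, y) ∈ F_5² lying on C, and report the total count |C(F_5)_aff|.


Affine F_5-points: {(0, 0), (0, 3), (4, 1), (4, 4)}; count = 4.

For each of the 25 pairs (x, y) ∈ F_5², evaluate f(x, y) mod 5. Record the zeros.
  x = 0: [0↦0, 1↦1, 2↦1, 3↦0, 4↦3]  zeros at y ∈ {0, 3}
  x = 1: [0↦2, 1↦2, 2↦1, 3↦4, 4↦1]  zeros at y ∈ ∅
  x = 2: [0↦4, 1↦3, 2↦1, 3↦3, 4↦4]  zeros at y ∈ ∅
  x = 3: [0↦1, 1↦4, 2↦1, 3↦2, 4↦2]  zeros at y ∈ ∅
  x = 4: [0↦3, 1↦0, 2↦1, 3↦1, 4↦0]  zeros at y ∈ {1, 4}
Collecting zeros: affine points = {(0, 0), (0, 3), (4, 1), (4, 4)}.
Total count |C(F_5)_aff| = 4.


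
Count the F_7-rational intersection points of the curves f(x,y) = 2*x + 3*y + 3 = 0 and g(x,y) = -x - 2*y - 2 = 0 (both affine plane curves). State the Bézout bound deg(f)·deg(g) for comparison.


Common zeros: {(0, 6)}; count = 1; Bézout bound = 1.

deg(f) = 1, deg(g) = 1, so Bézout bound = 1.
Scan x ∈ F_7. For each x, list the y ∈ F_7 with f(x, y) ≡ 0 and those with g(x, y) ≡ 0 (mod 7); the common zeros in that column are the intersection.
  x = 0: f ≡ 0 at y ∈ {6}; g ≡ 0 at y ∈ {6}; common: {6}.
  x = 1: f ≡ 0 at y ∈ {3}; g ≡ 0 at y ∈ {2}; common: ∅.
  x = 2: f ≡ 0 at y ∈ {0}; g ≡ 0 at y ∈ {5}; common: ∅.
  x = 3: f ≡ 0 at y ∈ {4}; g ≡ 0 at y ∈ {1}; common: ∅.
  x = 4: f ≡ 0 at y ∈ {1}; g ≡ 0 at y ∈ {4}; common: ∅.
  x = 5: f ≡ 0 at y ∈ {5}; g ≡ 0 at y ∈ {0}; common: ∅.
  x = 6: f ≡ 0 at y ∈ {2}; g ≡ 0 at y ∈ {3}; common: ∅.
Collecting: common zeros = {(0, 6)}, so the count is 1.
Comparison with the Bézout bound: 1 ≤ 1 = deg(f)·deg(g), as expected for curves with no common component (the bound is attained).


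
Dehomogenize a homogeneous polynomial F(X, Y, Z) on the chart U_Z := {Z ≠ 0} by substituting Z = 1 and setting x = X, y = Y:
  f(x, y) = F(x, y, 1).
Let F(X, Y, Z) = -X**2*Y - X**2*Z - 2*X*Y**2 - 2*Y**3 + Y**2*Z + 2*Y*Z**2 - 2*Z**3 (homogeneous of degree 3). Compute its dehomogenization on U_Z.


f(x, y) = -x**2*y - x**2 - 2*x*y**2 - 2*y**3 + y**2 + 2*y - 2

On U_Z we set Z = 1. Each monomial c·X^i·Y^j·Z^k in F becomes c·x^i·y^j·1^k = c·x^i·y^j.
Substituting Z = 1: F(X, Y, 1) = -x**2*y - x**2 - 2*x*y**2 - 2*y**3 + y**2 + 2*y - 2.
Note: deg(f) ≤ deg(F) = 3; strict inequality happens when F is divisible by Z (lost terms).


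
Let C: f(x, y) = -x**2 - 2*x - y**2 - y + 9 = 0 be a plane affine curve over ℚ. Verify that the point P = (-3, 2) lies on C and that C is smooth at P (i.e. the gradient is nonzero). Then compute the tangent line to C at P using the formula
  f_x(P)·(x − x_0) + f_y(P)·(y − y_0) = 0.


Tangent line at P: 4*x - 5*y + 22 = 0.

Step 1: f(-3, 2) = 0, so P lies on C.
Step 2: partial derivatives
  f_x(x, y) = -2*x - 2, f_y(x, y) = -2*y - 1.
  f_x(P) = 4, f_y(P) = -5 (gradient nonzero, so P is smooth).
Step 3: tangent line at P: 4·(x − -3) + -5·(y − 2) = 0.
Expanding: 4*x - 5*y + 22 = 0.


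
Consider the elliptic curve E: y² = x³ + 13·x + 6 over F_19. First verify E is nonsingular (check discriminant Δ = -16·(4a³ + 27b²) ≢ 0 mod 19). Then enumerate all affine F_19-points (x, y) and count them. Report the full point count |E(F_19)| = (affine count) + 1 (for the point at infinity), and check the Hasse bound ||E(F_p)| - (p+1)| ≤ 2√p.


Affine points = {(0, 5), (0, 14), (1, 1), (1, 18), (5, 5), (5, 14), (9, 4), (9, 15), (11, 6), (11, 13), (12, 3), (12, 16), (13, 4), (13, 15), (14, 5), (14, 14), (15, 2), (15, 17), (16, 4), (16, 15), (18, 7), (18, 12)}; affine count = 22; |E(F_19)| = 23.

Discriminant check: Δ ∝ 4a³ + 27b² = 4·13³ + 27·6² = 4·2197 + 27·36 ≡ 13 (mod 19). Nonzero ⇒ E is nonsingular.
For each x ∈ F_19, compute rhs = x³ + 13·x + 6 mod 19, then count y ∈ F_19 with y² ≡ rhs.
  x = 0: rhs = 6, matching y values: 5, 14 (2 points).
  x = 1: rhs = 1, matching y values: 1, 18 (2 points).
  x = 2: rhs = 2, matching y values: none (0 points).
  x = 3: rhs = 15, matching y values: none (0 points).
  x = 4: rhs = 8, matching y values: none (0 points).
  x = 5: rhs = 6, matching y values: 5, 14 (2 points).
  x = 6: rhs = 15, matching y values: none (0 points).
  x = 7: rhs = 3, matching y values: none (0 points).
  x = 8: rhs = 14, matching y values: none (0 points).
  x = 9: rhs = 16, matching y values: 4, 15 (2 points).
  x = 10: rhs = 15, matching y values: none (0 points).
  x = 11: rhs = 17, matching y values: 6, 13 (2 points).
  x = 12: rhs = 9, matching y values: 3, 16 (2 points).
  x = 13: rhs = 16, matching y values: 4, 15 (2 points).
  x = 14: rhs = 6, matching y values: 5, 14 (2 points).
  x = 15: rhs = 4, matching y values: 2, 17 (2 points).
  x = 16: rhs = 16, matching y values: 4, 15 (2 points).
  x = 17: rhs = 10, matching y values: none (0 points).
  x = 18: rhs = 11, matching y values: 7, 12 (2 points).
Total affine count: 22.
Full point count |E(F_19)| = 22 + 1 = 23.
Hasse bound: |23 − (19+1)| = |3| = 3 ≤ 2√19 ≈ 8.7178 ✓.


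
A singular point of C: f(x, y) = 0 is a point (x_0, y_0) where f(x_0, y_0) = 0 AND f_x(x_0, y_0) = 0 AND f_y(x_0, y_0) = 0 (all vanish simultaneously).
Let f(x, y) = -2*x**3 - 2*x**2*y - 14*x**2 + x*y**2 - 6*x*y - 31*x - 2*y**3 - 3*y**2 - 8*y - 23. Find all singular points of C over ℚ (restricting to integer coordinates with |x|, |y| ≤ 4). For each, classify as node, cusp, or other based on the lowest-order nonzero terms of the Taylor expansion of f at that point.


Singular points: {(-2, -1)}; classification: cusp.

Compute partial derivatives:
  f_x = -6*x**2 - 4*x*y - 28*x + y**2 - 6*y - 31.
  f_y = -2*x**2 + 2*x*y - 6*x - 6*y**2 - 6*y - 8.
Scan x_0 ∈ {−4, ..., 4}. For each x_0, f_y(x_0, y) is a polynomial in y; find its integer roots y ∈ {−4, ..., 4}, then test f_x and f at those candidates.
  x = -4: f_y(-4, y) = -6*y**2 - 14*y - 16; no integer root y with |y| ≤ 4.
  x = -3: f_y(-3, y) = -6*y**2 - 12*y - 8; no integer root y with |y| ≤ 4.
  x = -2: f_y(-2, y) = -6*y**2 - 10*y - 4; vanishes at y ∈ {-1}. (-2, -1): f_x = 0, f = 0 — SINGULAR.
  x = -1: f_y(-1, y) = -6*y**2 - 8*y - 4; no integer root y with |y| ≤ 4.
  x = 0: f_y(0, y) = -6*y**2 - 6*y - 8; no integer root y with |y| ≤ 4.
  x = 1: f_y(1, y) = -6*y**2 - 4*y - 16; no integer root y with |y| ≤ 4.
  x = 2: f_y(2, y) = -6*y**2 - 2*y - 28; no integer root y with |y| ≤ 4.
  x = 3: f_y(3, y) = -6*y**2 - 44; no integer root y with |y| ≤ 4.
  x = 4: f_y(4, y) = -6*y**2 + 2*y - 64; no integer root y with |y| ≤ 4.
Only singular point on the grid: (-2, -1).
Classify: substitute x = -2 + u, y = -1 + v and expand: f = -2*u**3 - 2*u**2*v + u*v**2 - 2*v**3 + v**2.
No constant or linear terms (consistent with a singular point). Quadratic part: v**2. Cubic part: -2*u**3 - 2*u**2*v + u*v**2 - 2*v**3.
The quadratic part v**2 is a perfect square, so there is a single (double) tangent line v = 0, i.e. y = -1. Restricting the cubic part to that line (v = 0) leaves -2*u**3 ≠ 0, so f is not divisible by v and the branch is v² ≈ 2*u**3 to lowest order — this is a cusp.
Classification: cusp.


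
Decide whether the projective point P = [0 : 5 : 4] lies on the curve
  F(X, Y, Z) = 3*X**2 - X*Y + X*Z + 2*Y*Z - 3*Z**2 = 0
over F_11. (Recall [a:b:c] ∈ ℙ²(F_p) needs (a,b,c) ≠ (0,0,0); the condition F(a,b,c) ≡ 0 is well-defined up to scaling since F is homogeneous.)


F(0,5,4) ≡ 3 (mod 11); P is NOT on the curve.

Evaluate F(0, 5, 4) term-by-term (mod 11).
  3*X**2 ↦ 3·0·1·1 = 0
  -X*Y ↦ -1·0·5·1 = 0
  X*Z ↦ 1·0·1·4 = 0
  2*Y*Z ↦ 2·1·5·4 = 40
  -3*Z**2 ↦ -3·1·1·16 = -48
Sum: F(0, 5, 4) = (0) + (0) + (0) + (40) + (-48) = -8.
Reducing mod 11: -8 ≡ 3 (mod 11).
Since F(a, b, c) ≡ 3 ≠ 0 (mod 11), P does NOT lie on the curve.


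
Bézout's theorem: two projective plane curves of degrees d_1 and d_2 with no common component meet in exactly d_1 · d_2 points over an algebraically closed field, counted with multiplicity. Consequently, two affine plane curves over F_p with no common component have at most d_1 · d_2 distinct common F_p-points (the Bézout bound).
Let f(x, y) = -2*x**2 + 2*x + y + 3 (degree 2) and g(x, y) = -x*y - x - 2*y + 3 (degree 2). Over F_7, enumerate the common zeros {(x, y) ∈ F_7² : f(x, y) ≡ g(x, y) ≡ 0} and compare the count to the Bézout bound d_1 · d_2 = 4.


Common zeros: ∅; count = 0; Bézout bound = 4.

deg(f) = 2, deg(g) = 2, so Bézout bound = 4.
Scan x ∈ F_7. For each x, list the y ∈ F_7 with f(x, y) ≡ 0 and those with g(x, y) ≡ 0 (mod 7); the common zeros in that column are the intersection.
  x = 0: f ≡ 0 at y ∈ {4}; g ≡ 0 at y ∈ {5}; common: ∅.
  x = 1: f ≡ 0 at y ∈ {4}; g ≡ 0 at y ∈ {3}; common: ∅.
  x = 2: f ≡ 0 at y ∈ {1}; g ≡ 0 at y ∈ {2}; common: ∅.
  x = 3: f ≡ 0 at y ∈ {2}; g ≡ 0 at y ∈ {0}; common: ∅.
  x = 4: f ≡ 0 at y ∈ {0}; g ≡ 0 at y ∈ {1}; common: ∅.
  x = 5: f ≡ 0 at y ∈ {2}; g ≡ 0 at y ∈ ∅; common: ∅.
  x = 6: f ≡ 0 at y ∈ {1}; g ≡ 0 at y ∈ {4}; common: ∅.
Collecting: common zeros = ∅, so the count is 0.
Comparison with the Bézout bound: 0 ≤ 4 = deg(f)·deg(g), as expected for curves with no common component (the affine F_7-count falls short of the bound because intersections may lie at infinity, over extension fields, or carry multiplicity).


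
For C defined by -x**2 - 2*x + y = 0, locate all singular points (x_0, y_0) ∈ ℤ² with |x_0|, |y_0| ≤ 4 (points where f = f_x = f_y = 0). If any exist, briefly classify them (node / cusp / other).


No singular points in the scanned grid; C is smooth there.

Compute partial derivatives:
  f_x = -2*x - 2.
  f_y = 1.
f_y = 1 is a nonzero constant, so f_y never vanishes: no point (x, y) can satisfy f = f_x = f_y = 0. In particular no (x, y) ∈ {−4, ..., 4}² is singular; the curve is smooth.


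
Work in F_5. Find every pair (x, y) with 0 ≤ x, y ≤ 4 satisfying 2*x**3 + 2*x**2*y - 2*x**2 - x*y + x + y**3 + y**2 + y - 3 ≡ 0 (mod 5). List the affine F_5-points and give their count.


Affine F_5-points: {(0, 1), (1, 3), (2, 4), (3, 2), (3, 3), (3, 4), (4, 3)}; count = 7.

For each of the 25 pairs (x, y) ∈ F_5², evaluate f(x, y) mod 5. Record the zeros.
  x = 0: [0↦2, 1↦0, 2↦1, 3↦1, 4↦1]  zeros at y ∈ {1}
  x = 1: [0↦3, 1↦2, 2↦4, 3↦0, 4↦1]  zeros at y ∈ {3}
  x = 2: [0↦2, 1↦1, 2↦3, 3↦4, 4↦0]  zeros at y ∈ {4}
  x = 3: [0↦1, 1↦4, 2↦0, 3↦0, 4↦0]  zeros at y ∈ {2, 3, 4}
  x = 4: [0↦2, 1↦3, 2↦2, 3↦0, 4↦3]  zeros at y ∈ {3}
Collecting zeros: affine points = {(0, 1), (1, 3), (2, 4), (3, 2), (3, 3), (3, 4), (4, 3)}.
Total count |C(F_5)_aff| = 7.


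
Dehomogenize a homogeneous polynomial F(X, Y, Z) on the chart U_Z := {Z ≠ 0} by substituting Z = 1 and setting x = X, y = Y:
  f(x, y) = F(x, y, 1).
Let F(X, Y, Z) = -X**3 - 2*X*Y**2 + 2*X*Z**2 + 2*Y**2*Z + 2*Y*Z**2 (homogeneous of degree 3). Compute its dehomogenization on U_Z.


f(x, y) = -x**3 - 2*x*y**2 + 2*x + 2*y**2 + 2*y

On U_Z we set Z = 1. Each monomial c·X^i·Y^j·Z^k in F becomes c·x^i·y^j·1^k = c·x^i·y^j.
Substituting Z = 1: F(X, Y, 1) = -x**3 - 2*x*y**2 + 2*x + 2*y**2 + 2*y.
Note: deg(f) ≤ deg(F) = 3; strict inequality happens when F is divisible by Z (lost terms).


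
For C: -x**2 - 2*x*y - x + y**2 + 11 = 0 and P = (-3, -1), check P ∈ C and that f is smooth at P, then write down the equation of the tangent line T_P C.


Tangent line at P: 7*x + 4*y + 25 = 0.

Step 1: f(-3, -1) = 0, so P lies on C.
Step 2: partial derivatives
  f_x(x, y) = -2*x - 2*y - 1, f_y(x, y) = -2*x + 2*y.
  f_x(P) = 7, f_y(P) = 4 (gradient nonzero, so P is smooth).
Step 3: tangent line at P: 7·(x − -3) + 4·(y − -1) = 0.
Expanding: 7*x + 4*y + 25 = 0.


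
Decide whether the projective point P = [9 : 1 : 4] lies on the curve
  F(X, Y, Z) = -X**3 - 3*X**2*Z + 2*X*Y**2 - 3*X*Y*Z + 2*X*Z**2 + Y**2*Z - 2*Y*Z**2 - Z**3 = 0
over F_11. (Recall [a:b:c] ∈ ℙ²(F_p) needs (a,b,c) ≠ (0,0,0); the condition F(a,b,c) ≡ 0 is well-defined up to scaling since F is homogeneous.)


F(9,1,4) ≡ 0 (mod 11); P is on the curve.

Evaluate F(9, 1, 4) term-by-term (mod 11).
  -X**3 ↦ -1·729·1·1 = -729
  -3*X**2*Z ↦ -3·81·1·4 = -972
  2*X*Y**2 ↦ 2·9·1·1 = 18
  -3*X*Y*Z ↦ -3·9·1·4 = -108
  2*X*Z**2 ↦ 2·9·1·16 = 288
  Y**2*Z ↦ 1·1·1·4 = 4
  -2*Y*Z**2 ↦ -2·1·1·16 = -32
  -Z**3 ↦ -1·1·1·64 = -64
Sum: F(9, 1, 4) = (-729) + (-972) + (18) + (-108) + (288) + (4) + (-32) + (-64) = -1595.
Reducing mod 11: -1595 ≡ 0 (mod 11).
Since F(a, b, c) ≡ 0 (mod 11), P lies on the curve.


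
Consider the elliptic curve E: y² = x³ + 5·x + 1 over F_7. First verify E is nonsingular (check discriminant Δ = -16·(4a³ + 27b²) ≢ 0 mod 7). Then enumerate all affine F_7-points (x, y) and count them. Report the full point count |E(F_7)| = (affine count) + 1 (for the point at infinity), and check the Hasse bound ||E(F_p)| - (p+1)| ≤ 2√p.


Affine points = {(0, 1), (0, 6), (1, 0), (3, 1), (3, 6), (4, 1), (4, 6), (5, 2), (5, 5), (6, 3), (6, 4)}; affine count = 11; |E(F_7)| = 12.

Discriminant check: Δ ∝ 4a³ + 27b² = 4·5³ + 27·1² = 4·125 + 27·1 ≡ 2 (mod 7). Nonzero ⇒ E is nonsingular.
For each x ∈ F_7, compute rhs = x³ + 5·x + 1 mod 7, then count y ∈ F_7 with y² ≡ rhs.
  x = 0: rhs = 1, matching y values: 1, 6 (2 points).
  x = 1: rhs = 0, matching y values: 0 (1 points).
  x = 2: rhs = 5, matching y values: none (0 points).
  x = 3: rhs = 1, matching y values: 1, 6 (2 points).
  x = 4: rhs = 1, matching y values: 1, 6 (2 points).
  x = 5: rhs = 4, matching y values: 2, 5 (2 points).
  x = 6: rhs = 2, matching y values: 3, 4 (2 points).
Total affine count: 11.
Full point count |E(F_7)| = 11 + 1 = 12.
Hasse bound: |12 − (7+1)| = |4| = 4 ≤ 2√7 ≈ 5.2915 ✓.


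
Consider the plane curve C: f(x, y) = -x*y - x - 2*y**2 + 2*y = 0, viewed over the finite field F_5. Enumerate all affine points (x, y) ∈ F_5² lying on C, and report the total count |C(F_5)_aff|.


Affine F_5-points: {(0, 0), (0, 1), (2, 2), (2, 3)}; count = 4.

For each of the 25 pairs (x, y) ∈ F_5², evaluate f(x, y) mod 5. Record the zeros.
  x = 0: [0↦0, 1↦0, 2↦1, 3↦3, 4↦1]  zeros at y ∈ {0, 1}
  x = 1: [0↦4, 1↦3, 2↦3, 3↦4, 4↦1]  zeros at y ∈ ∅
  x = 2: [0↦3, 1↦1, 2↦0, 3↦0, 4↦1]  zeros at y ∈ {2, 3}
  x = 3: [0↦2, 1↦4, 2↦2, 3↦1, 4↦1]  zeros at y ∈ ∅
  x = 4: [0↦1, 1↦2, 2↦4, 3↦2, 4↦1]  zeros at y ∈ ∅
Collecting zeros: affine points = {(0, 0), (0, 1), (2, 2), (2, 3)}.
Total count |C(F_5)_aff| = 4.


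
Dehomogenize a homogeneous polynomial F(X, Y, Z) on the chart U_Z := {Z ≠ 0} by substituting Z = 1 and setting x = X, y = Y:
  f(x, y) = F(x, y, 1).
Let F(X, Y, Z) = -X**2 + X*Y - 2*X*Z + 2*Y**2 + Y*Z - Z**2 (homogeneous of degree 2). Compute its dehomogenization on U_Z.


f(x, y) = -x**2 + x*y - 2*x + 2*y**2 + y - 1

On U_Z we set Z = 1. Each monomial c·X^i·Y^j·Z^k in F becomes c·x^i·y^j·1^k = c·x^i·y^j.
Substituting Z = 1: F(X, Y, 1) = -x**2 + x*y - 2*x + 2*y**2 + y - 1.
Note: deg(f) ≤ deg(F) = 2; strict inequality happens when F is divisible by Z (lost terms).


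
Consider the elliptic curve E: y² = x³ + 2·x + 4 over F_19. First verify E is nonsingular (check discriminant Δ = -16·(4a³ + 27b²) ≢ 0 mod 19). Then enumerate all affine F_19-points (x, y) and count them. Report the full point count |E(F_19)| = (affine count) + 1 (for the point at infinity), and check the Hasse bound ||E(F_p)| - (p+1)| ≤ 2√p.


Affine points = {(0, 2), (0, 17), (1, 8), (1, 11), (2, 4), (2, 15), (4, 0), (5, 5), (5, 14), (6, 2), (6, 17), (7, 0), (8, 0), (10, 6), (10, 13), (13, 2), (13, 17), (16, 3), (16, 16), (17, 7), (17, 12), (18, 1), (18, 18)}; affine count = 23; |E(F_19)| = 24.

Discriminant check: Δ ∝ 4a³ + 27b² = 4·2³ + 27·4² = 4·8 + 27·16 ≡ 8 (mod 19). Nonzero ⇒ E is nonsingular.
For each x ∈ F_19, compute rhs = x³ + 2·x + 4 mod 19, then count y ∈ F_19 with y² ≡ rhs.
  x = 0: rhs = 4, matching y values: 2, 17 (2 points).
  x = 1: rhs = 7, matching y values: 8, 11 (2 points).
  x = 2: rhs = 16, matching y values: 4, 15 (2 points).
  x = 3: rhs = 18, matching y values: none (0 points).
  x = 4: rhs = 0, matching y values: 0 (1 points).
  x = 5: rhs = 6, matching y values: 5, 14 (2 points).
  x = 6: rhs = 4, matching y values: 2, 17 (2 points).
  x = 7: rhs = 0, matching y values: 0 (1 points).
  x = 8: rhs = 0, matching y values: 0 (1 points).
  x = 9: rhs = 10, matching y values: none (0 points).
  x = 10: rhs = 17, matching y values: 6, 13 (2 points).
  x = 11: rhs = 8, matching y values: none (0 points).
  x = 12: rhs = 8, matching y values: none (0 points).
  x = 13: rhs = 4, matching y values: 2, 17 (2 points).
  x = 14: rhs = 2, matching y values: none (0 points).
  x = 15: rhs = 8, matching y values: none (0 points).
  x = 16: rhs = 9, matching y values: 3, 16 (2 points).
  x = 17: rhs = 11, matching y values: 7, 12 (2 points).
  x = 18: rhs = 1, matching y values: 1, 18 (2 points).
Total affine count: 23.
Full point count |E(F_19)| = 23 + 1 = 24.
Hasse bound: |24 − (19+1)| = |4| = 4 ≤ 2√19 ≈ 8.7178 ✓.


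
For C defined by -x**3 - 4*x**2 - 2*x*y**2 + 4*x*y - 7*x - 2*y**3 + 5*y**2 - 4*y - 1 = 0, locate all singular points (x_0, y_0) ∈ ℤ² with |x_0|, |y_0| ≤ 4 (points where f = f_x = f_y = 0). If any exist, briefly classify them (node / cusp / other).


Singular points: {(-1, 1)}; classification: node.

Compute partial derivatives:
  f_x = -3*x**2 - 8*x - 2*y**2 + 4*y - 7.
  f_y = -4*x*y + 4*x - 6*y**2 + 10*y - 4.
Scan x_0 ∈ {−4, ..., 4}. For each x_0, f_y(x_0, y) is a polynomial in y; find its integer roots y ∈ {−4, ..., 4}, then test f_x and f at those candidates.
  x = -4: f_y(-4, y) = -6*y**2 + 26*y - 20; vanishes at y ∈ {1}. (-4, 1): f_x = -21 ≠ 0.
  x = -3: f_y(-3, y) = -6*y**2 + 22*y - 16; vanishes at y ∈ {1}. (-3, 1): f_x = -8 ≠ 0.
  x = -2: f_y(-2, y) = -6*y**2 + 18*y - 12; vanishes at y ∈ {1, 2}. (-2, 1): f_x = -1 ≠ 0; (-2, 2): f_x = -3 ≠ 0.
  x = -1: f_y(-1, y) = -6*y**2 + 14*y - 8; vanishes at y ∈ {1}. (-1, 1): f_x = 0, f = 0 — SINGULAR.
  x = 0: f_y(0, y) = -6*y**2 + 10*y - 4; vanishes at y ∈ {1}. (0, 1): f_x = -5 ≠ 0.
  x = 1: f_y(1, y) = -6*y**2 + 6*y; vanishes at y ∈ {0, 1}. (1, 0): f_x = -18 ≠ 0; (1, 1): f_x = -16 ≠ 0.
  x = 2: f_y(2, y) = -6*y**2 + 2*y + 4; vanishes at y ∈ {1}. (2, 1): f_x = -33 ≠ 0.
  x = 3: f_y(3, y) = -6*y**2 - 2*y + 8; vanishes at y ∈ {1}. (3, 1): f_x = -56 ≠ 0.
  x = 4: f_y(4, y) = -6*y**2 - 6*y + 12; vanishes at y ∈ {-2, 1}. (4, -2): f_x = -103 ≠ 0; (4, 1): f_x = -85 ≠ 0.
Only singular point on the grid: (-1, 1).
Classify: substitute x = -1 + u, y = 1 + v and expand: f = -u**3 - u**2 - 2*u*v**2 - 2*v**3 + v**2.
No constant or linear terms (consistent with a singular point). Quadratic part: -u**2 + v**2. Cubic part: -u**3 - 2*u*v**2 - 2*v**3.
The quadratic part v**2 - u**2 = (v − u)(v + u) splits into two distinct linear factors, so there are two distinct tangent lines y − 1 = ±(x − -1) — this is a node (ordinary double point).
Classification: node.


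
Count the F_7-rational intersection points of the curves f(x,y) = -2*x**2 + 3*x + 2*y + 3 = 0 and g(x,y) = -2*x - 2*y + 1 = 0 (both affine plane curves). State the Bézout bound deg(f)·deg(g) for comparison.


Common zeros: ∅; count = 0; Bézout bound = 2.

deg(f) = 2, deg(g) = 1, so Bézout bound = 2.
Scan x ∈ F_7. For each x, list the y ∈ F_7 with f(x, y) ≡ 0 and those with g(x, y) ≡ 0 (mod 7); the common zeros in that column are the intersection.
  x = 0: f ≡ 0 at y ∈ {2}; g ≡ 0 at y ∈ {4}; common: ∅.
  x = 1: f ≡ 0 at y ∈ {5}; g ≡ 0 at y ∈ {3}; common: ∅.
  x = 2: f ≡ 0 at y ∈ {3}; g ≡ 0 at y ∈ {2}; common: ∅.
  x = 3: f ≡ 0 at y ∈ {3}; g ≡ 0 at y ∈ {1}; common: ∅.
  x = 4: f ≡ 0 at y ∈ {5}; g ≡ 0 at y ∈ {0}; common: ∅.
  x = 5: f ≡ 0 at y ∈ {2}; g ≡ 0 at y ∈ {6}; common: ∅.
  x = 6: f ≡ 0 at y ∈ {1}; g ≡ 0 at y ∈ {5}; common: ∅.
Collecting: common zeros = ∅, so the count is 0.
Comparison with the Bézout bound: 0 ≤ 2 = deg(f)·deg(g), as expected for curves with no common component (the affine F_7-count falls short of the bound because intersections may lie at infinity, over extension fields, or carry multiplicity).


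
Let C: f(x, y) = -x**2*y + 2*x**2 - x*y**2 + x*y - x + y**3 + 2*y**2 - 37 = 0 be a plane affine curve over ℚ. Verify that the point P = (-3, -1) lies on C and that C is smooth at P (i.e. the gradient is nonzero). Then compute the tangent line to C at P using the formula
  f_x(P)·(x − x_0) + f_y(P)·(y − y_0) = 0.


Tangent line at P: -21*x - 19*y - 82 = 0.

Step 1: f(-3, -1) = 0, so P lies on C.
Step 2: partial derivatives
  f_x(x, y) = -2*x*y + 4*x - y**2 + y - 1, f_y(x, y) = -x**2 - 2*x*y + x + 3*y**2 + 4*y.
  f_x(P) = -21, f_y(P) = -19 (gradient nonzero, so P is smooth).
Step 3: tangent line at P: -21·(x − -3) + -19·(y − -1) = 0.
Expanding: -21*x - 19*y - 82 = 0.


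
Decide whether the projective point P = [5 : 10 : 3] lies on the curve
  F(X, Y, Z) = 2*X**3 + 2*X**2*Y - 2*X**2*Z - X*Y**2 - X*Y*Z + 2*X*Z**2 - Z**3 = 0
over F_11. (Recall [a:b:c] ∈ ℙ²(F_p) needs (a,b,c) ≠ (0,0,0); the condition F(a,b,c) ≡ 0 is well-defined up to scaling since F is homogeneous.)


F(5,10,3) ≡ 2 (mod 11); P is NOT on the curve.

Evaluate F(5, 10, 3) term-by-term (mod 11).
  2*X**3 ↦ 2·125·1·1 = 250
  2*X**2*Y ↦ 2·25·10·1 = 500
  -2*X**2*Z ↦ -2·25·1·3 = -150
  -X*Y**2 ↦ -1·5·100·1 = -500
  -X*Y*Z ↦ -1·5·10·3 = -150
  2*X*Z**2 ↦ 2·5·1·9 = 90
  -Z**3 ↦ -1·1·1·27 = -27
Sum: F(5, 10, 3) = (250) + (500) + (-150) + (-500) + (-150) + (90) + (-27) = 13.
Reducing mod 11: 13 ≡ 2 (mod 11).
Since F(a, b, c) ≡ 2 ≠ 0 (mod 11), P does NOT lie on the curve.


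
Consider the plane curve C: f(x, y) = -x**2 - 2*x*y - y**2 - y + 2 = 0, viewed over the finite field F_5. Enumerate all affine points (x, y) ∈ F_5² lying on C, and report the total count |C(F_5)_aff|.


Affine F_5-points: {(0, 1), (0, 3), (3, 1), (3, 2), (4, 3)}; count = 5.

For each of the 25 pairs (x, y) ∈ F_5², evaluate f(x, y) mod 5. Record the zeros.
  x = 0: [0↦2, 1↦0, 2↦1, 3↦0, 4↦2]  zeros at y ∈ {1, 3}
  x = 1: [0↦1, 1↦2, 2↦1, 3↦3, 4↦3]  zeros at y ∈ ∅
  x = 2: [0↦3, 1↦2, 2↦4, 3↦4, 4↦2]  zeros at y ∈ ∅
  x = 3: [0↦3, 1↦0, 2↦0, 3↦3, 4↦4]  zeros at y ∈ {1, 2}
  x = 4: [0↦1, 1↦1, 2↦4, 3↦0, 4↦4]  zeros at y ∈ {3}
Collecting zeros: affine points = {(0, 1), (0, 3), (3, 1), (3, 2), (4, 3)}.
Total count |C(F_5)_aff| = 5.


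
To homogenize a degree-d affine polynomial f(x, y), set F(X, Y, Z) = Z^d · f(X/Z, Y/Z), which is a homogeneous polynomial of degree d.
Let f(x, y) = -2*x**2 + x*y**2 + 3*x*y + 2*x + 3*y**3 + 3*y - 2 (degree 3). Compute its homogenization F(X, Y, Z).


F(X, Y, Z) = -2*X**2*Z + X*Y**2 + 3*X*Y*Z + 2*X*Z**2 + 3*Y**3 + 3*Y*Z**2 - 2*Z**3

deg(f) = 3.
Substitute x = X/Z, y = Y/Z into f, then multiply by Z^3.
  monomial -2·x^2·y^0 ↦ -2·X^2·Y^0·Z^1.
  monomial 1·x^1·y^2 ↦ 1·X^1·Y^2·Z^0.
  monomial 3·x^1·y^1 ↦ 3·X^1·Y^1·Z^1.
  monomial 2·x^1·y^0 ↦ 2·X^1·Y^0·Z^2.
  monomial 3·x^0·y^3 ↦ 3·X^0·Y^3·Z^0.
  monomial 3·x^0·y^1 ↦ 3·X^0·Y^1·Z^2.
  monomial -2·x^0·y^0 ↦ -2·X^0·Y^0·Z^3.
Collecting: F(X, Y, Z) = -2*X**2*Z + X*Y**2 + 3*X*Y*Z + 2*X*Z**2 + 3*Y**3 + 3*Y*Z**2 - 2*Z**3.


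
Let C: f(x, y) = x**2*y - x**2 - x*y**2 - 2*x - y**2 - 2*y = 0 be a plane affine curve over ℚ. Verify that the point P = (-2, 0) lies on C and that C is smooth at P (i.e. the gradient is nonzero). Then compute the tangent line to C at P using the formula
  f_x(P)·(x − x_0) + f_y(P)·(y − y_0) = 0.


Tangent line at P: 2*x + 2*y + 4 = 0.

Step 1: f(-2, 0) = 0, so P lies on C.
Step 2: partial derivatives
  f_x(x, y) = 2*x*y - 2*x - y**2 - 2, f_y(x, y) = x**2 - 2*x*y - 2*y - 2.
  f_x(P) = 2, f_y(P) = 2 (gradient nonzero, so P is smooth).
Step 3: tangent line at P: 2·(x − -2) + 2·(y − 0) = 0.
Expanding: 2*x + 2*y + 4 = 0.


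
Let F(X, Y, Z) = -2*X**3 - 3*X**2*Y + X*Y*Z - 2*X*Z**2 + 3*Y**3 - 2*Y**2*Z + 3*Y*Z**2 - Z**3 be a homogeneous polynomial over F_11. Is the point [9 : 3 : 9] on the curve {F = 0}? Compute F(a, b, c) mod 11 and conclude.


F(9,3,9) ≡ 4 (mod 11); P is NOT on the curve.

Evaluate F(9, 3, 9) term-by-term (mod 11).
  -2*X**3 ↦ -2·729·1·1 = -1458
  -3*X**2*Y ↦ -3·81·3·1 = -729
  X*Y*Z ↦ 1·9·3·9 = 243
  -2*X*Z**2 ↦ -2·9·1·81 = -1458
  3*Y**3 ↦ 3·1·27·1 = 81
  -2*Y**2*Z ↦ -2·1·9·9 = -162
  3*Y*Z**2 ↦ 3·1·3·81 = 729
  -Z**3 ↦ -1·1·1·729 = -729
Sum: F(9, 3, 9) = (-1458) + (-729) + (243) + (-1458) + (81) + (-162) + (729) + (-729) = -3483.
Reducing mod 11: -3483 ≡ 4 (mod 11).
Since F(a, b, c) ≡ 4 ≠ 0 (mod 11), P does NOT lie on the curve.


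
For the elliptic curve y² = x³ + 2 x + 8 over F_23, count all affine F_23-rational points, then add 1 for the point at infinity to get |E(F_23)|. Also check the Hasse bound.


Affine points = {(0, 10), (0, 13), (3, 8), (3, 15), (6, 11), (6, 12), (10, 4), (10, 19), (11, 2), (11, 21), (12, 9), (12, 14), (13, 0), (15, 3), (15, 20)}; affine count = 15; |E(F_23)| = 16.

Discriminant check: Δ ∝ 4a³ + 27b² = 4·2³ + 27·8² = 4·8 + 27·64 ≡ 12 (mod 23). Nonzero ⇒ E is nonsingular.
For each x ∈ F_23, compute rhs = x³ + 2·x + 8 mod 23, then count y ∈ F_23 with y² ≡ rhs.
  x = 0: rhs = 8, matching y values: 10, 13 (2 points).
  x = 1: rhs = 11, matching y values: none (0 points).
  x = 2: rhs = 20, matching y values: none (0 points).
  x = 3: rhs = 18, matching y values: 8, 15 (2 points).
  x = 4: rhs = 11, matching y values: none (0 points).
  x = 5: rhs = 5, matching y values: none (0 points).
  x = 6: rhs = 6, matching y values: 11, 12 (2 points).
  x = 7: rhs = 20, matching y values: none (0 points).
  x = 8: rhs = 7, matching y values: none (0 points).
  x = 9: rhs = 19, matching y values: none (0 points).
  x = 10: rhs = 16, matching y values: 4, 19 (2 points).
  x = 11: rhs = 4, matching y values: 2, 21 (2 points).
  x = 12: rhs = 12, matching y values: 9, 14 (2 points).
  x = 13: rhs = 0, matching y values: 0 (1 points).
  x = 14: rhs = 20, matching y values: none (0 points).
  x = 15: rhs = 9, matching y values: 3, 20 (2 points).
  x = 16: rhs = 19, matching y values: none (0 points).
  x = 17: rhs = 10, matching y values: none (0 points).
  x = 18: rhs = 11, matching y values: none (0 points).
  x = 19: rhs = 5, matching y values: none (0 points).
  x = 20: rhs = 21, matching y values: none (0 points).
  x = 21: rhs = 19, matching y values: none (0 points).
  x = 22: rhs = 5, matching y values: none (0 points).
Total affine count: 15.
Full point count |E(F_23)| = 15 + 1 = 16.
Hasse bound: |16 − (23+1)| = |-8| = 8 ≤ 2√23 ≈ 9.5917 ✓.


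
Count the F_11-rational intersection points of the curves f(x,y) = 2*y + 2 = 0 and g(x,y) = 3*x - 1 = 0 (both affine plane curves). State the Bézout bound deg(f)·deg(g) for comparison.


Common zeros: {(4, 10)}; count = 1; Bézout bound = 1.

deg(f) = 1, deg(g) = 1, so Bézout bound = 1.
Scan x ∈ F_11. For each x, list the y ∈ F_11 with f(x, y) ≡ 0 and those with g(x, y) ≡ 0 (mod 11); the common zeros in that column are the intersection.
  x = 0: f ≡ 0 at y ∈ {10}; g ≡ 0 at y ∈ ∅; common: ∅.
  x = 1: f ≡ 0 at y ∈ {10}; g ≡ 0 at y ∈ ∅; common: ∅.
  x = 2: f ≡ 0 at y ∈ {10}; g ≡ 0 at y ∈ ∅; common: ∅.
  x = 3: f ≡ 0 at y ∈ {10}; g ≡ 0 at y ∈ ∅; common: ∅.
  x = 4: f ≡ 0 at y ∈ {10}; g ≡ 0 at y ∈ {0, 1, 2, 3, 4, 5, 6, 7, 8, 9, 10}; common: {10}.
  x = 5: f ≡ 0 at y ∈ {10}; g ≡ 0 at y ∈ ∅; common: ∅.
  x = 6: f ≡ 0 at y ∈ {10}; g ≡ 0 at y ∈ ∅; common: ∅.
  x = 7: f ≡ 0 at y ∈ {10}; g ≡ 0 at y ∈ ∅; common: ∅.
  x = 8: f ≡ 0 at y ∈ {10}; g ≡ 0 at y ∈ ∅; common: ∅.
  x = 9: f ≡ 0 at y ∈ {10}; g ≡ 0 at y ∈ ∅; common: ∅.
  x = 10: f ≡ 0 at y ∈ {10}; g ≡ 0 at y ∈ ∅; common: ∅.
Collecting: common zeros = {(4, 10)}, so the count is 1.
Comparison with the Bézout bound: 1 ≤ 1 = deg(f)·deg(g), as expected for curves with no common component (the bound is attained).


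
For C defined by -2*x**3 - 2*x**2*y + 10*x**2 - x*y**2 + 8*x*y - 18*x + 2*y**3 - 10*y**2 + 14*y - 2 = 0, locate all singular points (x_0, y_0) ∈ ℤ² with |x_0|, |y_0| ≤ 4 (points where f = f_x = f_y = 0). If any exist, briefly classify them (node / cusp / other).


Singular points: {(1, 2)}; classification: cusp.

Compute partial derivatives:
  f_x = -6*x**2 - 4*x*y + 20*x - y**2 + 8*y - 18.
  f_y = -2*x**2 - 2*x*y + 8*x + 6*y**2 - 20*y + 14.
Scan x_0 ∈ {−4, ..., 4}. For each x_0, f_y(x_0, y) is a polynomial in y; find its integer roots y ∈ {−4, ..., 4}, then test f_x and f at those candidates.
  x = -4: f_y(-4, y) = 6*y**2 - 12*y - 50; no integer root y with |y| ≤ 4.
  x = -3: f_y(-3, y) = 6*y**2 - 14*y - 28; no integer root y with |y| ≤ 4.
  x = -2: f_y(-2, y) = 6*y**2 - 16*y - 10; no integer root y with |y| ≤ 4.
  x = -1: f_y(-1, y) = 6*y**2 - 18*y + 4; no integer root y with |y| ≤ 4.
  x = 0: f_y(0, y) = 6*y**2 - 20*y + 14; vanishes at y ∈ {1}. (0, 1): f_x = -11 ≠ 0.
  x = 1: f_y(1, y) = 6*y**2 - 22*y + 20; vanishes at y ∈ {2}. (1, 2): f_x = 0, f = 0 — SINGULAR.
  x = 2: f_y(2, y) = 6*y**2 - 24*y + 22; no integer root y with |y| ≤ 4.
  x = 3: f_y(3, y) = 6*y**2 - 26*y + 20; vanishes at y ∈ {1}. (3, 1): f_x = -17 ≠ 0.
  x = 4: f_y(4, y) = 6*y**2 - 28*y + 14; no integer root y with |y| ≤ 4.
Only singular point on the grid: (1, 2).
Classify: substitute x = 1 + u, y = 2 + v and expand: f = -2*u**3 - 2*u**2*v - u*v**2 + 2*v**3 + v**2.
No constant or linear terms (consistent with a singular point). Quadratic part: v**2. Cubic part: -2*u**3 - 2*u**2*v - u*v**2 + 2*v**3.
The quadratic part v**2 is a perfect square, so there is a single (double) tangent line v = 0, i.e. y = 2. Restricting the cubic part to that line (v = 0) leaves -2*u**3 ≠ 0, so f is not divisible by v and the branch is v² ≈ 2*u**3 to lowest order — this is a cusp.
Classification: cusp.


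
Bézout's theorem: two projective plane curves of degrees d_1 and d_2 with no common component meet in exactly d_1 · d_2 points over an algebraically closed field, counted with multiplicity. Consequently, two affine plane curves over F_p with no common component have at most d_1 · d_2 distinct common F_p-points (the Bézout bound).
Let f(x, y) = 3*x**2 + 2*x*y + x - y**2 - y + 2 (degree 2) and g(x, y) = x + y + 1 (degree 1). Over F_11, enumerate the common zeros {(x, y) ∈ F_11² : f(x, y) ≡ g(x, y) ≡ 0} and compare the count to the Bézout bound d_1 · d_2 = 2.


Common zeros: {(1, 9)}; count = 1; Bézout bound = 2.

deg(f) = 2, deg(g) = 1, so Bézout bound = 2.
Scan x ∈ F_11. For each x, list the y ∈ F_11 with f(x, y) ≡ 0 and those with g(x, y) ≡ 0 (mod 11); the common zeros in that column are the intersection.
  x = 0: f ≡ 0 at y ∈ {1, 9}; g ≡ 0 at y ∈ {10}; common: ∅.
  x = 1: f ≡ 0 at y ∈ {3, 9}; g ≡ 0 at y ∈ {9}; common: {9}.
  x = 2: f ≡ 0 at y ∈ ∅; g ≡ 0 at y ∈ {8}; common: ∅.
  x = 3: f ≡ 0 at y ∈ ∅; g ≡ 0 at y ∈ {7}; common: ∅.
  x = 4: f ≡ 0 at y ∈ {3, 4}; g ≡ 0 at y ∈ {6}; common: ∅.
  x = 5: f ≡ 0 at y ∈ ∅; g ≡ 0 at y ∈ {5}; common: ∅.
  x = 6: f ≡ 0 at y ∈ ∅; g ≡ 0 at y ∈ {4}; common: ∅.
  x = 7: f ≡ 0 at y ∈ {6, 7}; g ≡ 0 at y ∈ {3}; common: ∅.
  x = 8: f ≡ 0 at y ∈ ∅; g ≡ 0 at y ∈ {2}; common: ∅.
  x = 9: f ≡ 0 at y ∈ ∅; g ≡ 0 at y ∈ {1}; common: ∅.
  x = 10: f ≡ 0 at y ∈ {1, 7}; g ≡ 0 at y ∈ {0}; common: ∅.
Collecting: common zeros = {(1, 9)}, so the count is 1.
Comparison with the Bézout bound: 1 ≤ 2 = deg(f)·deg(g), as expected for curves with no common component (the affine F_11-count falls short of the bound because intersections may lie at infinity, over extension fields, or carry multiplicity).


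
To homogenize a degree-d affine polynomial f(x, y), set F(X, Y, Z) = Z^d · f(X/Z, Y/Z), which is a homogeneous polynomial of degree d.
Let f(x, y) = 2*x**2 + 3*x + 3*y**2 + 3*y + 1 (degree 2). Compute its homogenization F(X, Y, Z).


F(X, Y, Z) = 2*X**2 + 3*X*Z + 3*Y**2 + 3*Y*Z + Z**2

deg(f) = 2.
Substitute x = X/Z, y = Y/Z into f, then multiply by Z^2.
  monomial 2·x^2·y^0 ↦ 2·X^2·Y^0·Z^0.
  monomial 3·x^1·y^0 ↦ 3·X^1·Y^0·Z^1.
  monomial 3·x^0·y^2 ↦ 3·X^0·Y^2·Z^0.
  monomial 3·x^0·y^1 ↦ 3·X^0·Y^1·Z^1.
  monomial 1·x^0·y^0 ↦ 1·X^0·Y^0·Z^2.
Collecting: F(X, Y, Z) = 2*X**2 + 3*X*Z + 3*Y**2 + 3*Y*Z + Z**2.


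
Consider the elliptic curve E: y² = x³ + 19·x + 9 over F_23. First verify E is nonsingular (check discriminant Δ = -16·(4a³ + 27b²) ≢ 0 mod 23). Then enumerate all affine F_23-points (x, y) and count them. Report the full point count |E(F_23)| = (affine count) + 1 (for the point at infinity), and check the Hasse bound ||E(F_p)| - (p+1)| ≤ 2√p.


Affine points = {(0, 3), (0, 20), (1, 11), (1, 12), (2, 3), (2, 20), (3, 1), (3, 22), (7, 5), (7, 18), (8, 11), (8, 12), (9, 9), (9, 14), (10, 7), (10, 16), (11, 10), (11, 13), (14, 11), (14, 12), (15, 9), (15, 14), (16, 4), (16, 19), (17, 1), (17, 22), (21, 3), (21, 20), (22, 9), (22, 14)}; affine count = 30; |E(F_23)| = 31.

Discriminant check: Δ ∝ 4a³ + 27b² = 4·19³ + 27·9² = 4·6859 + 27·81 ≡ 22 (mod 23). Nonzero ⇒ E is nonsingular.
For each x ∈ F_23, compute rhs = x³ + 19·x + 9 mod 23, then count y ∈ F_23 with y² ≡ rhs.
  x = 0: rhs = 9, matching y values: 3, 20 (2 points).
  x = 1: rhs = 6, matching y values: 11, 12 (2 points).
  x = 2: rhs = 9, matching y values: 3, 20 (2 points).
  x = 3: rhs = 1, matching y values: 1, 22 (2 points).
  x = 4: rhs = 11, matching y values: none (0 points).
  x = 5: rhs = 22, matching y values: none (0 points).
  x = 6: rhs = 17, matching y values: none (0 points).
  x = 7: rhs = 2, matching y values: 5, 18 (2 points).
  x = 8: rhs = 6, matching y values: 11, 12 (2 points).
  x = 9: rhs = 12, matching y values: 9, 14 (2 points).
  x = 10: rhs = 3, matching y values: 7, 16 (2 points).
  x = 11: rhs = 8, matching y values: 10, 13 (2 points).
  x = 12: rhs = 10, matching y values: none (0 points).
  x = 13: rhs = 15, matching y values: none (0 points).
  x = 14: rhs = 6, matching y values: 11, 12 (2 points).
  x = 15: rhs = 12, matching y values: 9, 14 (2 points).
  x = 16: rhs = 16, matching y values: 4, 19 (2 points).
  x = 17: rhs = 1, matching y values: 1, 22 (2 points).
  x = 18: rhs = 19, matching y values: none (0 points).
  x = 19: rhs = 7, matching y values: none (0 points).
  x = 20: rhs = 17, matching y values: none (0 points).
  x = 21: rhs = 9, matching y values: 3, 20 (2 points).
  x = 22: rhs = 12, matching y values: 9, 14 (2 points).
Total affine count: 30.
Full point count |E(F_23)| = 30 + 1 = 31.
Hasse bound: |31 − (23+1)| = |7| = 7 ≤ 2√23 ≈ 9.5917 ✓.
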